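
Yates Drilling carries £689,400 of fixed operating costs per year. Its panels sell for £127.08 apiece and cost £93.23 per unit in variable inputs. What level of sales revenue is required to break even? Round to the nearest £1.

£2,588,152

Contribution margin per unit = £127.08 − £93.23 = £33.85, a CM ratio of £33.85 ÷ £127.08 = 0.2664.
Break-even revenue = fixed costs × price ÷ CM = £689,400 × £127.08 ÷ £33.85 = £2,588,152.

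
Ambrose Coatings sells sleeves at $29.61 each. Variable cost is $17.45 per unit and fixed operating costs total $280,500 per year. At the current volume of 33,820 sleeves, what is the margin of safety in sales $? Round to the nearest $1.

$318,383

Unit CM = price − variable cost = $29.61 − $17.45 = $12.16. Break-even units = $280,500 ÷ $12.16 = 23,067.43; break-even revenue = 23,067.43 × $29.61 = $683,026.73.
Actual sales revenue = 33,820 × $29.61 = $1,001,410.20.
Margin of safety = $1,001,410.20 − $683,026.73 = $318,383.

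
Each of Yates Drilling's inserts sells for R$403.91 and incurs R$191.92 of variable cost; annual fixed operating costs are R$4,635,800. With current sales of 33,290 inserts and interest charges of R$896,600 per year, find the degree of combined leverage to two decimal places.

Total contribution margin = 33,290 × R$211.99 = R$7,057,147.10.
Operating income = contribution − fixed costs = R$7,057,147.10 − R$4,635,800 = R$2,421,347.10. Interest = R$896,600.00, so EBIT − I = R$1,524,747.10.
DCL = contribution ÷ (EBIT − I) = R$7,057,147.10 ÷ R$1,524,747.10 = 4.6284.

4.63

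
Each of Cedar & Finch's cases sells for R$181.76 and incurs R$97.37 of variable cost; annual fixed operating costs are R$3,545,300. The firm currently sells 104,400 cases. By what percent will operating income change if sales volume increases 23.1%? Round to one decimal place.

Total contribution margin = 104,400 × R$84.39 = R$8,810,316.00.
Operating income = contribution − fixed costs = R$8,810,316.00 − R$3,545,300 = R$5,265,016.00.
Degree of operating leverage = R$8,810,316.00 / R$5,265,016.00 = 1.6734.
Operating income changes by 1.6734 × +23.1% = +38.7%.

+38.7%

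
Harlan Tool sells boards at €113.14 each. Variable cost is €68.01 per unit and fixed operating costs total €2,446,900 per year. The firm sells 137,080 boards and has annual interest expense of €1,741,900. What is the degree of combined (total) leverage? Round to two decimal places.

3.10

At 137,080 units, contribution = 137,080 × €45.13 = €6,186,420.40.
Subtracting fixed costs: EBIT = €6,186,420.40 − €2,446,900 = €3,739,520.40. Interest = €1,741,900.00.
DOL = €6,186,420.40 ÷ €3,739,520.40 = 1.6543; DFL = €3,739,520.40 ÷ €1,997,620.40 = 1.8720.
DCL = DOL × DFL = 1.6543 × 1.8720 = 3.0968.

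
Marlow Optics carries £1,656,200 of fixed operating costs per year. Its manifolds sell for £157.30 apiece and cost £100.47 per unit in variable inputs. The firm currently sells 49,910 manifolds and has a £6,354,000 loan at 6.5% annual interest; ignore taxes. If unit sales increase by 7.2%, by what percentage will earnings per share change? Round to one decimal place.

+26.6%

Total contribution margin = 49,910 × £56.83 = £2,836,385.30.
EBIT = £2,836,385.30 − £1,656,200 = £1,180,185.30.
After interest of £413,010.00, pre-tax earnings = £767,175.30.
DCL = total CM / (EBIT − I) = £2,836,385.30 / £767,175.30 = 3.6972.
EPS therefore changes by 3.6972 × (+7.2%) = +26.6%.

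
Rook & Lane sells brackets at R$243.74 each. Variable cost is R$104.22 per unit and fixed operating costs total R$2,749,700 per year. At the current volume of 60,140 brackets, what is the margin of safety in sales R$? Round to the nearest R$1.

Unit CM = price − variable cost = R$243.74 − R$104.22 = R$139.52. Break-even units = R$2,749,700 ÷ R$139.52 = 19,708.29; break-even revenue = 19,708.29 × R$243.74 = R$4,803,697.52.
Current sales = 60,140 × R$243.74 = R$14,658,523.60.
Margin of safety = R$14,658,523.60 − R$4,803,697.52 = R$9,854,826.

R$9,854,826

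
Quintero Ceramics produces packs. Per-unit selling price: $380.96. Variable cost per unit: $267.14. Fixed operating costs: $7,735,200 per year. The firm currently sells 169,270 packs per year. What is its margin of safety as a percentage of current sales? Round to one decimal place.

59.9%

Unit CM = price − variable cost = $380.96 − $267.14 = $113.82. Break-even units = $7,735,200 ÷ $113.82 = 67,959.94; break-even revenue = 67,959.94 × $380.96 = $25,890,017.50.
Current sales = 169,270 × $380.96 = $64,485,099.20.
Margin of safety = ($64,485,099.20 − $25,890,017.50) ÷ $64,485,099.20 = 59.9%.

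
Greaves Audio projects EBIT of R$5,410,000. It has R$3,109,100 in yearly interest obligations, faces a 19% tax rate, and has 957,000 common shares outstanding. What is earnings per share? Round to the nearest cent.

Pre-tax income = R$5,410,000 − R$3,109,100.00 = R$2,300,900.00.
After tax at 19%: net income = R$2,300,900.00 × 0.81 = R$1,863,729.00.
EPS = R$1,863,729.00 ÷ 957,000 = R$1.95.

R$1.95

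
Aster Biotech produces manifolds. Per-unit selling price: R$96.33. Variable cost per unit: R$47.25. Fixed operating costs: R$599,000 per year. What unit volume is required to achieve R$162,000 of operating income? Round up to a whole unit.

15,506 manifolds

Each unit contributes R$96.33 − R$47.25 = R$49.08.
Need Q such that Q × R$49.08 − R$599,000 = R$162,000, i.e. Q = R$761,000 / R$49.08 = 15,505.30 → 15,506.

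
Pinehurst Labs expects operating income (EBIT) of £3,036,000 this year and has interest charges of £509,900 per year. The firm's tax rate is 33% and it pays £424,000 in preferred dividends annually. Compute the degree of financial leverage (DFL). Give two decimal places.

Interest = £509,900.00.
Pre-tax preferred-dividend burden = £424,000 ÷ (1 − 0.33) = £632,835.82.
DFL = EBIT ÷ [EBIT − I − D_p/(1−t)] = £3,036,000 ÷ [£3,036,000 − £509,900.00 − £632,835.82] = £3,036,000 ÷ £1,893,264.18 = 1.6036.

1.60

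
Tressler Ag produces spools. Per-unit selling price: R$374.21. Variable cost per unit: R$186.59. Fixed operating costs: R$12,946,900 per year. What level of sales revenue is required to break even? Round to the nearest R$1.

Contribution margin per unit = R$374.21 − R$186.59 = R$187.62, a CM ratio of R$187.62 ÷ R$374.21 = 0.5014.
Break-even sales = FC ÷ CM ratio = R$12,946,900 × R$374.21 / R$187.62 = R$25,822,724.

R$25,822,724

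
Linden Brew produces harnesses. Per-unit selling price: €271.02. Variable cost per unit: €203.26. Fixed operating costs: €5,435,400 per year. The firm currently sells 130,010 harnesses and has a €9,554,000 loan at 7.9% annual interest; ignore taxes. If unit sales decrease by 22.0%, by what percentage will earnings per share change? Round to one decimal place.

At 130,010 units, contribution = 130,010 × €67.76 = €8,809,477.60.
Subtracting fixed costs: EBIT = €8,809,477.60 − €5,435,400 = €3,374,077.60.
Interest = €754,766.00, so EBIT − I = €2,619,311.60.
Degree of combined leverage = contribution ÷ (EBIT − I) = €8,809,477.60 ÷ €2,619,311.60 = 3.3633.
%ΔEPS = DCL × %ΔSales = 3.3633 × -22.0% = -74.0%.

-74.0%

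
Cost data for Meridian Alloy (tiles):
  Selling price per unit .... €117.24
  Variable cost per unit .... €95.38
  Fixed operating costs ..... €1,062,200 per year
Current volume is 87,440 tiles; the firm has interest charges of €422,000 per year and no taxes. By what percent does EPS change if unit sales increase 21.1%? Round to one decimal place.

Contribution at this volume is 87,440 × €21.86 = €1,911,438.40.
EBIT = €1,911,438.40 − €1,062,200 = €849,238.40.
After interest of €422,000.00, pre-tax earnings = €427,238.40.
DCL = total CM / (EBIT − I) = €1,911,438.40 / €427,238.40 = 4.4739.
EPS therefore changes by 4.4739 × (+21.1%) = +94.4%.

+94.4%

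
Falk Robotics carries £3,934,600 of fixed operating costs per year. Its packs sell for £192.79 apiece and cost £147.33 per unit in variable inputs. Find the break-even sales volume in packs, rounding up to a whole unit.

Each unit contributes £192.79 − £147.33 = £45.46.
Break-even Q = £3,934,600 / £45.46 = 86,550.81 → 86,551 packs.

86,551 packs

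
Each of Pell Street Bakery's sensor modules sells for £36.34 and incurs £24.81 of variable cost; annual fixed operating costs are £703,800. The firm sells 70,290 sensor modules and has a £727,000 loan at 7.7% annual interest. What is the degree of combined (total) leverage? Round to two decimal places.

16.00

At 70,290 units, contribution = 70,290 × £11.53 = £810,443.70.
Operating income = contribution − fixed costs = £810,443.70 − £703,800 = £106,643.70. Interest = £55,979.00, so EBIT − I = £50,664.70.
Degree of total leverage = total CM / (EBIT − interest) = £810,443.70 / £50,664.70 = 15.9962.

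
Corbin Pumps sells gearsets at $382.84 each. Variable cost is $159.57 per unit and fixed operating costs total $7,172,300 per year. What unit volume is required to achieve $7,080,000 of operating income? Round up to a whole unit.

63,835 gearsets

Each unit contributes $382.84 − $159.57 = $223.27.
Units = (FC + target) / CM = ($7,172,300 + $7,080,000) / $223.27 = 63,834.37, so 63,835 gearsets.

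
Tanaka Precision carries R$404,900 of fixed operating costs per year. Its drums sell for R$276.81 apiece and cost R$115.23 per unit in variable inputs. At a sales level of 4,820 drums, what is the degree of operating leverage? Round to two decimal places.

2.08

Total contribution margin = 4,820 × R$161.58 = R$778,815.60.
Subtracting fixed costs: EBIT = R$778,815.60 − R$404,900 = R$373,915.60.
DOL = contribution ÷ EBIT = R$778,815.60 ÷ R$373,915.60 = 2.0829.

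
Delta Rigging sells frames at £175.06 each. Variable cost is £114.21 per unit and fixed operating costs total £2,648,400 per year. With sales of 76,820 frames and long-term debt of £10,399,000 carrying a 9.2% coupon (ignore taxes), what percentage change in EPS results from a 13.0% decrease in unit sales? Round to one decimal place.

At 76,820 units, contribution = 76,820 × £60.85 = £4,674,497.00.
EBIT = £4,674,497.00 − £2,648,400 = £2,026,097.00.
Interest = £956,708.00, so EBIT − I = £1,069,389.00.
DCL = total CM / (EBIT − I) = £4,674,497.00 / £1,069,389.00 = 4.3712.
EPS therefore changes by 4.3712 × (-13.0%) = -56.8%.

-56.8%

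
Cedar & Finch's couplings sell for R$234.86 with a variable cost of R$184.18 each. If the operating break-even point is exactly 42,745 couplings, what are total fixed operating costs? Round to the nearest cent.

Each unit contributes R$234.86 − R$184.18 = R$50.68.
Since BE = FC / CM, FC = 42,745 × R$50.68 = R$2,166,316.60.

R$2,166,316.60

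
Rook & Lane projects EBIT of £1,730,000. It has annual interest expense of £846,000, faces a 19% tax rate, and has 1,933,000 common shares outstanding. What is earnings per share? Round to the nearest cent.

£0.37

Interest = £846,000.00, so EBT = £1,730,000 − £846,000.00 = £884,000.00.
After tax at 19%: net income = £884,000.00 × 0.81 = £716,040.00.
EPS = £716,040.00 ÷ 1,933,000 = £0.37.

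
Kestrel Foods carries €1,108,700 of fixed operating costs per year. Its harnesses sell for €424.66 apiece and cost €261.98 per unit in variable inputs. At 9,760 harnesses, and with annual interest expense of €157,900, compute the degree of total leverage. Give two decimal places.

Total contribution margin = 9,760 × €162.68 = €1,587,756.80.
EBIT = €1,587,756.80 − €1,108,700 = €479,056.80. Interest = €157,900.00.
DOL = €1,587,756.80 ÷ €479,056.80 = 3.3143; DFL = €479,056.80 ÷ €321,156.80 = 1.4917.
DCL = DOL × DFL = 3.3143 × 1.4917 = 4.9439.

4.94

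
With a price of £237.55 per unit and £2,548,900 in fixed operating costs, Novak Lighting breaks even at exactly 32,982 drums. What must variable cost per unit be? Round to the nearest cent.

£160.27

Contribution per unit must be FC / Q = £2,548,900 / 32,982 = £77.2815.
Variable cost per unit = £237.55 − £77.2815 = £160.27.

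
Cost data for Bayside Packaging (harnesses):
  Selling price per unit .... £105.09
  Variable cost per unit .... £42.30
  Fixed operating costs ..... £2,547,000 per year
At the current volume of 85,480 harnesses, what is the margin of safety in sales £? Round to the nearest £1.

Contribution margin per unit = £105.09 − £42.30 = £62.79. Break-even units = £2,547,000 ÷ £62.79 = 40,563.78; break-even revenue = 40,563.78 × £105.09 = £4,262,848.06.
Current sales = 85,480 × £105.09 = £8,983,093.20.
Margin of safety = £8,983,093.20 − £4,262,848.06 = £4,720,245.

£4,720,245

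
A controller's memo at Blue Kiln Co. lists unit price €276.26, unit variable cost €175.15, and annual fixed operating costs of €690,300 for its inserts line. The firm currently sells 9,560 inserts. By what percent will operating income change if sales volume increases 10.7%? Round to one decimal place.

Contribution at this volume is 9,560 × €101.11 = €966,611.60.
Subtracting fixed costs: EBIT = €966,611.60 − €690,300 = €276,311.60.
So DOL = total CM / EBIT = €966,611.60 / €276,311.60 = 3.4983.
So EBIT moves 3.4983 × (+10.7%) = +37.4%.

+37.4%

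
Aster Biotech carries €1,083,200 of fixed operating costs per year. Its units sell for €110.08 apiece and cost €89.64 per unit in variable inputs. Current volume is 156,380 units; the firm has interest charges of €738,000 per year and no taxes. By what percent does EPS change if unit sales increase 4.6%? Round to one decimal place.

+10.7%

Contribution at this volume is 156,380 × €20.44 = €3,196,407.20.
Operating income = contribution − fixed costs = €3,196,407.20 − €1,083,200 = €2,113,207.20.
Interest = €738,000.00, so EBIT − I = €1,375,207.20.
DCL = total CM / (EBIT − I) = €3,196,407.20 / €1,375,207.20 = 2.3243.
EPS therefore changes by 2.3243 × (+4.6%) = +10.7%.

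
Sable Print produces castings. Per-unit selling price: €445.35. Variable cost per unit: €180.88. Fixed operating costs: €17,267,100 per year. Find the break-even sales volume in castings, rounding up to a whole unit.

65,290 castings

Contribution margin per unit = €445.35 − €180.88 = €264.47.
Break-even volume = fixed costs ÷ CM per unit = €17,267,100 ÷ €264.47 = 65,289.45, so 65,290 castings.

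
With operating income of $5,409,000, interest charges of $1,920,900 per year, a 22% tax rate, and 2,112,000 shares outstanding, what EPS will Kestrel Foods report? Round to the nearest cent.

Pre-tax income = $5,409,000 − $1,920,900.00 = $3,488,100.00.
After tax at 22%: net income = $3,488,100.00 × 0.78 = $2,720,718.00.
EPS = $2,720,718.00 ÷ 2,112,000 = $1.29.

$1.29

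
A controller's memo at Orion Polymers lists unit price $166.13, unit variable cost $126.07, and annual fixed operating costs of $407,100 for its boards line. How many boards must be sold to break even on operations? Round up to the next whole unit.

Unit CM = price − variable cost = $166.13 − $126.07 = $40.06.
Units to break even: $407,100 ÷ $40.06 = 10,162.26, rounded up to 10,163.

10,163 boards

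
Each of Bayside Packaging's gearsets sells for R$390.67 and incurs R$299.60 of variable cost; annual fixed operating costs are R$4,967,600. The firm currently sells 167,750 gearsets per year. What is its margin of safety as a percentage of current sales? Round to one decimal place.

67.5%

Each unit contributes R$390.67 − R$299.60 = R$91.07. Break-even units = R$4,967,600 ÷ R$91.07 = 54,547.05; break-even revenue = 54,547.05 × R$390.67 = R$21,309,896.69.
Current sales = 167,750 × R$390.67 = R$65,534,892.50.
Margin of safety = (R$65,534,892.50 − R$21,309,896.69) ÷ R$65,534,892.50 = 67.5%.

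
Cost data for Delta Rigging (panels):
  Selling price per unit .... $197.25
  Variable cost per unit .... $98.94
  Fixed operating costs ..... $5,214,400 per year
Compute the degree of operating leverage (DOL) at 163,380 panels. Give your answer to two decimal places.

1.48

Contribution at this volume is 163,380 × $98.31 = $16,061,887.80.
EBIT = $16,061,887.80 − $5,214,400 = $10,847,487.80.
So DOL = total CM / EBIT = $16,061,887.80 / $10,847,487.80 = 1.4807.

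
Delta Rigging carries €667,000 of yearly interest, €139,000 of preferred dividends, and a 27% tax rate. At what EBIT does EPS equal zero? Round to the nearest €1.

Preferred dividends are paid after tax, so their pre-tax equivalent is €139,000 ÷ (1 − 0.27) = €190,410.96.
Financial break-even EBIT = interest + D_p ÷ (1 − t) = €667,000 + €190,410.96 = €857,410.96.

€857,411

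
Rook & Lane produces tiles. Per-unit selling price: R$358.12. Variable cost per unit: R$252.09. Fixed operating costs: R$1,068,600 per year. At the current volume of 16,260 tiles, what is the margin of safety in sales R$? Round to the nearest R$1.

R$2,213,798

Each unit contributes R$358.12 − R$252.09 = R$106.03. Break-even units = R$1,068,600 ÷ R$106.03 = 10,078.28; break-even revenue = 10,078.28 × R$358.12 = R$3,609,233.54.
Actual sales revenue = 16,260 × R$358.12 = R$5,823,031.20.
Margin of safety = R$5,823,031.20 − R$3,609,233.54 = R$2,213,798.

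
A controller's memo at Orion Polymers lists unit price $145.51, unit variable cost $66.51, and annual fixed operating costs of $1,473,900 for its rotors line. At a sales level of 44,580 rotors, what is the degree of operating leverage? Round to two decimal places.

Contribution at this volume is 44,580 × $79.00 = $3,521,820.00.
Operating income = contribution − fixed costs = $3,521,820.00 − $1,473,900 = $2,047,920.00.
So DOL = total CM / EBIT = $3,521,820.00 / $2,047,920.00 = 1.7197.

1.72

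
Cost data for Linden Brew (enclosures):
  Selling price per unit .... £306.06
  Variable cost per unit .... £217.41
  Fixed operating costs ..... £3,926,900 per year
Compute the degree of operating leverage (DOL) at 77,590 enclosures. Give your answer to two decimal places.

2.33

Contribution at this volume is 77,590 × £88.65 = £6,878,353.50.
EBIT = £6,878,353.50 − £3,926,900 = £2,951,453.50.
DOL = contribution ÷ EBIT = £6,878,353.50 ÷ £2,951,453.50 = 2.3305.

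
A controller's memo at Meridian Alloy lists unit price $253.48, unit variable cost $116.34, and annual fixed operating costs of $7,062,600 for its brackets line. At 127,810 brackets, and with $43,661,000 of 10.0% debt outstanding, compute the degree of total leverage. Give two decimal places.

Total contribution margin = 127,810 × $137.14 = $17,527,863.40.
Operating income = contribution − fixed costs = $17,527,863.40 − $7,062,600 = $10,465,263.40. Interest = $4,366,100.00, so EBIT − I = $6,099,163.40.
Degree of total leverage = total CM / (EBIT − interest) = $17,527,863.40 / $6,099,163.40 = 2.8738.

2.87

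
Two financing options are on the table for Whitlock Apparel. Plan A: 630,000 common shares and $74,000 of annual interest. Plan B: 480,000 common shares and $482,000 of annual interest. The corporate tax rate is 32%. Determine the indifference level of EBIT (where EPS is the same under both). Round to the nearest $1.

At indifference, (EBIT − 74,000)(1 − t)/630,000 = (EBIT − 482,000)(1 − t)/480,000.
Cancelling (1 − t) and cross-multiplying: 480,000·(EBIT − 74,000) = 630,000·(EBIT − 482,000).
EBIT × (630,000 − 480,000) = 482,000 × 630,000 − 74,000 × 480,000 = 268,140,000,000, so EBIT = 268,140,000,000 ÷ 150,000 = 1,787,600.00.

$1,787,600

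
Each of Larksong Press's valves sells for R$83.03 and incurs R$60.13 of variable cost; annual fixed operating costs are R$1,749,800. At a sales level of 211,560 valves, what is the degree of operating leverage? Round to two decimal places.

At 211,560 units, contribution = 211,560 × R$22.90 = R$4,844,724.00.
EBIT = R$4,844,724.00 − R$1,749,800 = R$3,094,924.00.
So DOL = total CM / EBIT = R$4,844,724.00 / R$3,094,924.00 = 1.5654.

1.57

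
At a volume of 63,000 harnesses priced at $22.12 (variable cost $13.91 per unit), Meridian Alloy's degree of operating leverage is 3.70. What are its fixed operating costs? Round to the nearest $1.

$377,438

At 63,000 units, contribution = 63,000 × $8.21 = $517,230.00.
DOL = contribution / EBIT, so EBIT = $517,230.00 / 3.70 = $139,791.89.
And FC = contribution − EBIT = $517,230.00 − $139,791.89 = $377,438.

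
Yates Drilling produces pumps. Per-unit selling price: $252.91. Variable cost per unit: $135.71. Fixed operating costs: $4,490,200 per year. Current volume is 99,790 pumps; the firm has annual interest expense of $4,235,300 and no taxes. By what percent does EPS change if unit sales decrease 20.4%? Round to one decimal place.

-80.3%

At 99,790 units, contribution = 99,790 × $117.20 = $11,695,388.00.
Subtracting fixed costs: EBIT = $11,695,388.00 − $4,490,200 = $7,205,188.00.
After interest of $4,235,300.00, pre-tax earnings = $2,969,888.00.
Degree of combined leverage = contribution ÷ (EBIT − I) = $11,695,388.00 ÷ $2,969,888.00 = 3.9380.
%ΔEPS = DCL × %ΔSales = 3.9380 × -20.4% = -80.3%.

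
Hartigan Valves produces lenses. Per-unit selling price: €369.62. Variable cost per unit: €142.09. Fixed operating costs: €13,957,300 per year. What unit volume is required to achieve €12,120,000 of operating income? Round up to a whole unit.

114,611 lenses

Each unit contributes €369.62 − €142.09 = €227.53.
Units = (FC + target) / CM = (€13,957,300 + €12,120,000) / €227.53 = 114,610.38, so 114,611 lenses.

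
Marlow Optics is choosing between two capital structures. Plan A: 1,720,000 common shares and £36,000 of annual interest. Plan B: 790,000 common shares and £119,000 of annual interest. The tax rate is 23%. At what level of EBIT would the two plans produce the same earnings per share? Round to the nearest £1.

£189,505

Set EPS_A = EPS_B: (EBIT − £36,000)(1 − 0.23) ÷ 1,720,000 = (EBIT − £119,000)(1 − 0.23) ÷ 790,000.
The (1 − t) factor cancels: (EBIT − 36,000) × 790,000 = (EBIT − 119,000) × 1,720,000.
EBIT × (1,720,000 − 790,000) = 119,000 × 1,720,000 − 36,000 × 790,000 = 176,240,000,000, so EBIT = 176,240,000,000 ÷ 930,000 = 189,505.38.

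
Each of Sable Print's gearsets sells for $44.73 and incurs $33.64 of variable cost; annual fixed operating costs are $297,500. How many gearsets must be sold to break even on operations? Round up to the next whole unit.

26,826 gearsets

Unit CM = price − variable cost = $44.73 − $33.64 = $11.09.
Break-even Q = $297,500 / $11.09 = 26,825.97 → 26,826 gearsets.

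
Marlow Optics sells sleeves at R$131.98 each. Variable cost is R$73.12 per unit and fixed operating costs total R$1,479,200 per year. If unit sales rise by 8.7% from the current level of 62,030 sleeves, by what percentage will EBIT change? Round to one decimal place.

At 62,030 units, contribution = 62,030 × R$58.86 = R$3,651,085.80.
EBIT = R$3,651,085.80 − R$1,479,200 = R$2,171,885.80.
So DOL = total CM / EBIT = R$3,651,085.80 / R$2,171,885.80 = 1.6811.
So EBIT moves 1.6811 × (+8.7%) = +14.6%.

+14.6%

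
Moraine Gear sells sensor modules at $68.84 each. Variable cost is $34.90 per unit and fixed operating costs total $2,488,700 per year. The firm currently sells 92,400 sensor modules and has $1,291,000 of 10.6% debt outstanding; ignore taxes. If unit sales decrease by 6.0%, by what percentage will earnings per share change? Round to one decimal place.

At 92,400 units, contribution = 92,400 × $33.94 = $3,136,056.00.
EBIT = $3,136,056.00 − $2,488,700 = $647,356.00.
Interest = $136,846.00, so EBIT − I = $510,510.00.
Degree of combined leverage = contribution ÷ (EBIT − I) = $3,136,056.00 ÷ $510,510.00 = 6.1430.
%ΔEPS = DCL × %ΔSales = 6.1430 × -6.0% = -36.9%.

-36.9%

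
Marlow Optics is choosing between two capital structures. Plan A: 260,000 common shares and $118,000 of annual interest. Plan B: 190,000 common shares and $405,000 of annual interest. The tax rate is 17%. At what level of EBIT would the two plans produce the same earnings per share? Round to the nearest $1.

Set EPS_A = EPS_B: (EBIT − $118,000)(1 − 0.17) ÷ 260,000 = (EBIT − $405,000)(1 − 0.17) ÷ 190,000.
Cancelling (1 − t) and cross-multiplying: 190,000·(EBIT − 118,000) = 260,000·(EBIT − 405,000).
EBIT × (260,000 − 190,000) = 405,000 × 260,000 − 118,000 × 190,000 = 82,880,000,000, so EBIT = 82,880,000,000 ÷ 70,000 = 1,184,000.00.

$1,184,000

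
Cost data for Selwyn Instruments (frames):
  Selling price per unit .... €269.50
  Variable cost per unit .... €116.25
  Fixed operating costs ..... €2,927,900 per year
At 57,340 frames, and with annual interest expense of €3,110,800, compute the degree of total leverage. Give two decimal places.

Total contribution margin = 57,340 × €153.25 = €8,787,355.00.
Operating income = contribution − fixed costs = €8,787,355.00 − €2,927,900 = €5,859,455.00. Interest = €3,110,800.00, so EBIT − I = €2,748,655.00.
Degree of total leverage = total CM / (EBIT − interest) = €8,787,355.00 / €2,748,655.00 = 3.1970.

3.20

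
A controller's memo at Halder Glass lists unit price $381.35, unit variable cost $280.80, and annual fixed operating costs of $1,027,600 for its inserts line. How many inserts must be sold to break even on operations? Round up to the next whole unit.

10,220 inserts

Unit CM = price − variable cost = $381.35 − $280.80 = $100.55.
Break-even Q = $1,027,600 / $100.55 = 10,219.79 → 10,220 inserts.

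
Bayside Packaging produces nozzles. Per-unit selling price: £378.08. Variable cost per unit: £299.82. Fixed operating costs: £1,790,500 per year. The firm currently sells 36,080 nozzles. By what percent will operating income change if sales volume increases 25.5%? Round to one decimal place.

At 36,080 units, contribution = 36,080 × £78.26 = £2,823,620.80.
Operating income = contribution − fixed costs = £2,823,620.80 − £1,790,500 = £1,033,120.80.
Degree of operating leverage = £2,823,620.80 / £1,033,120.80 = 2.7331.
So EBIT moves 2.7331 × (+25.5%) = +69.7%.

+69.7%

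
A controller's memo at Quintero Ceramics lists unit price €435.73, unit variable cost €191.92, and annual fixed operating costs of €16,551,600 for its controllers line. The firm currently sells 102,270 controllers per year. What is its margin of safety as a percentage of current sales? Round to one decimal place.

33.6%

Unit CM = price − variable cost = €435.73 − €191.92 = €243.81. Break-even units = €16,551,600 ÷ €243.81 = 67,887.29; break-even revenue = 67,887.29 × €435.73 = €29,580,528.56.
Current sales = 102,270 × €435.73 = €44,562,107.10.
Margin of safety = (€44,562,107.10 − €29,580,528.56) ÷ €44,562,107.10 = 33.6%.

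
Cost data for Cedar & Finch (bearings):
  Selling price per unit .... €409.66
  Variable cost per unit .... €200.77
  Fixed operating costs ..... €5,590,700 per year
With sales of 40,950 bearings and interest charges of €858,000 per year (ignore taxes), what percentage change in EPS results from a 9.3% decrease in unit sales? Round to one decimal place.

Contribution at this volume is 40,950 × €208.89 = €8,554,045.50.
Operating income = contribution − fixed costs = €8,554,045.50 − €5,590,700 = €2,963,345.50.
Interest = €858,000.00, so EBIT − I = €2,105,345.50.
Degree of combined leverage = contribution ÷ (EBIT − I) = €8,554,045.50 ÷ €2,105,345.50 = 4.0630.
EPS therefore changes by 4.0630 × (-9.3%) = -37.8%.

-37.8%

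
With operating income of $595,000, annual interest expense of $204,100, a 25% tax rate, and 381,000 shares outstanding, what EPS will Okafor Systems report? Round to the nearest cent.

$0.77

Interest = $204,100.00, so EBT = $595,000 − $204,100.00 = $390,900.00.
After tax at 25%: net income = $390,900.00 × 0.75 = $293,175.00.
Per share: $293,175.00 / 381,000 shares = $0.77.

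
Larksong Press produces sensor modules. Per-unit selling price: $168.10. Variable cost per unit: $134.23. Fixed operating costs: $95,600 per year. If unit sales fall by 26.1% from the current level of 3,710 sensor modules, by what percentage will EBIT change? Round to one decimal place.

At 3,710 units, contribution = 3,710 × $33.87 = $125,657.70.
EBIT = $125,657.70 − $95,600 = $30,057.70.
Degree of operating leverage = $125,657.70 / $30,057.70 = 4.1805.
%ΔEBIT = DOL × %ΔSales = 4.1805 × -26.1% = -109.1%.

-109.1%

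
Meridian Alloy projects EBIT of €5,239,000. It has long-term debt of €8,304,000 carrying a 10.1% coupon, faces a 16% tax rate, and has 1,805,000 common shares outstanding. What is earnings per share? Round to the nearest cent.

Pre-tax income = €5,239,000 − €838,704.00 = €4,400,296.00.
Net income = €4,400,296.00 × (1 − 0.16) = €3,696,248.64.
Per share: €3,696,248.64 / 1,805,000 shares = €2.05.

€2.05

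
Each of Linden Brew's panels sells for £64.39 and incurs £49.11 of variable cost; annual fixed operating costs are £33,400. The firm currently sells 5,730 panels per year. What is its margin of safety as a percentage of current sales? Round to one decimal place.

Each unit contributes £64.39 − £49.11 = £15.28. Break-even units = £33,400 ÷ £15.28 = 2,185.86; break-even revenue = 2,185.86 × £64.39 = £140,747.77.
Actual sales revenue = 5,730 × £64.39 = £368,954.70.
Margin of safety = (£368,954.70 − £140,747.77) ÷ £368,954.70 = 61.9%.

61.9%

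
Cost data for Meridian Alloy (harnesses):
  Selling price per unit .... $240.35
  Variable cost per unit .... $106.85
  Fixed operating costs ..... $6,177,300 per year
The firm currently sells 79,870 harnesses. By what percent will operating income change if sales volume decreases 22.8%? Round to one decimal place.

-54.2%

At 79,870 units, contribution = 79,870 × $133.50 = $10,662,645.00.
EBIT = $10,662,645.00 − $6,177,300 = $4,485,345.00.
So DOL = total CM / EBIT = $10,662,645.00 / $4,485,345.00 = 2.3772.
Operating income changes by 2.3772 × -22.8% = -54.2%.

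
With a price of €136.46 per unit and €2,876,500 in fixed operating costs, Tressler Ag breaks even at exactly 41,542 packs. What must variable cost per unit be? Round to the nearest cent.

At break-even, FC = Q × (P − VC), so P − VC = €2,876,500 ÷ 41,542 = €69.2432.
Variable cost per unit = €136.46 − €69.2432 = €67.22.

€67.22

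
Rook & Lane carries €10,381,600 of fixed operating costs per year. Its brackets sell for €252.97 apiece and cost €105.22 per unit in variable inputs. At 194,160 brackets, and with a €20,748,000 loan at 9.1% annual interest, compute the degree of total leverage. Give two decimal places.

1.75

At 194,160 units, contribution = 194,160 × €147.75 = €28,687,140.00.
EBIT = €28,687,140.00 − €10,381,600 = €18,305,540.00. Interest = €1,888,068.00.
DOL = €28,687,140.00 ÷ €18,305,540.00 = 1.5671; DFL = €18,305,540.00 ÷ €16,417,472.00 = 1.1150.
Combined leverage = 1.5671 × 1.1150 = 1.7473.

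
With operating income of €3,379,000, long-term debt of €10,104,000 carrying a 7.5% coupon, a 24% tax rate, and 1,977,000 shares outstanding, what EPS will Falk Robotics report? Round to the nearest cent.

€1.01

Pre-tax income = €3,379,000 − €757,800.00 = €2,621,200.00.
After tax at 24%: net income = €2,621,200.00 × 0.76 = €1,992,112.00.
EPS = €1,992,112.00 ÷ 1,977,000 = €1.01.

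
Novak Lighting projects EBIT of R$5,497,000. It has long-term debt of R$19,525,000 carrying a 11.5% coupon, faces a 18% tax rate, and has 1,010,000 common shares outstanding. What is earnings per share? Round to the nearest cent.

Pre-tax income = R$5,497,000 − R$2,245,375.00 = R$3,251,625.00.
Net income = R$3,251,625.00 × (1 − 0.18) = R$2,666,332.50.
Per share: R$2,666,332.50 / 1,010,000 shares = R$2.64.

R$2.64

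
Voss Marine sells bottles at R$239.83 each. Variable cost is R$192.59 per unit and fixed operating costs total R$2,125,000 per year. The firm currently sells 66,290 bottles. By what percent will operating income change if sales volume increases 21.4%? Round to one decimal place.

+66.6%

At 66,290 units, contribution = 66,290 × R$47.24 = R$3,131,539.60.
Operating income = contribution − fixed costs = R$3,131,539.60 − R$2,125,000 = R$1,006,539.60.
DOL = contribution ÷ EBIT = R$3,131,539.60 ÷ R$1,006,539.60 = 3.1112.
Operating income changes by 3.1112 × +21.4% = +66.6%.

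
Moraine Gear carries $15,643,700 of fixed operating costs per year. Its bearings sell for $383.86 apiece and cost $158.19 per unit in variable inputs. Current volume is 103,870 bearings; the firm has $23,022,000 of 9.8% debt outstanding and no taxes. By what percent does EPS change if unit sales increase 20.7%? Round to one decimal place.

+87.6%

At 103,870 units, contribution = 103,870 × $225.67 = $23,440,342.90.
Operating income = contribution − fixed costs = $23,440,342.90 − $15,643,700 = $7,796,642.90.
Interest = $2,256,156.00, so EBIT − I = $5,540,486.90.
DCL = total CM / (EBIT − I) = $23,440,342.90 / $5,540,486.90 = 4.2307.
EPS therefore changes by 4.2307 × (+20.7%) = +87.6%.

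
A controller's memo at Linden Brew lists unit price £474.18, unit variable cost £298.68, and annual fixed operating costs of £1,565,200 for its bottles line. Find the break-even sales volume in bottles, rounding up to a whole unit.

Each unit contributes £474.18 − £298.68 = £175.50.
Break-even volume = fixed costs ÷ CM per unit = £1,565,200 ÷ £175.50 = 8,918.52, so 8,919 bottles.

8,919 bottles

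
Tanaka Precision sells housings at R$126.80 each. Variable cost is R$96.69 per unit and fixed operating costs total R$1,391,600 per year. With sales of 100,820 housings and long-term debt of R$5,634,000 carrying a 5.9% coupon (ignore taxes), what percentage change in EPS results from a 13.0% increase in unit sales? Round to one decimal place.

+30.1%

At 100,820 units, contribution = 100,820 × R$30.11 = R$3,035,690.20.
EBIT = R$3,035,690.20 − R$1,391,600 = R$1,644,090.20.
Interest = R$332,406.00, so EBIT − I = R$1,311,684.20.
Degree of combined leverage = contribution ÷ (EBIT − I) = R$3,035,690.20 ÷ R$1,311,684.20 = 2.3143.
%ΔEPS = DCL × %ΔSales = 2.3143 × +13.0% = +30.1%.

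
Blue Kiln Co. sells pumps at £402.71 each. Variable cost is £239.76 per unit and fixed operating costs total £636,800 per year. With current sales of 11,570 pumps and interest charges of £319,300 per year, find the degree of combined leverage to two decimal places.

Contribution at this volume is 11,570 × £162.95 = £1,885,331.50.
EBIT = £1,885,331.50 − £636,800 = £1,248,531.50. Interest = £319,300.00, so EBIT − I = £929,231.50.
DCL = contribution ÷ (EBIT − I) = £1,885,331.50 ÷ £929,231.50 = 2.0289.

2.03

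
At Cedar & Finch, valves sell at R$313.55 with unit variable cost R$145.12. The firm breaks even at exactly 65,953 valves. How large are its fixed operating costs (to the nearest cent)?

R$11,108,463.79

Contribution margin per unit = R$313.55 − R$145.12 = R$168.43.
Since BE = FC / CM, FC = 65,953 × R$168.43 = R$11,108,463.79.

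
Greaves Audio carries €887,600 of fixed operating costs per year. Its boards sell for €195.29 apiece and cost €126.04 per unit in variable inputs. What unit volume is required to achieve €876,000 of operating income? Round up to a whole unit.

25,468 boards

Contribution margin per unit = €195.29 − €126.04 = €69.25.
Units = (FC + target) / CM = (€887,600 + €876,000) / €69.25 = 25,467.15, so 25,468 boards.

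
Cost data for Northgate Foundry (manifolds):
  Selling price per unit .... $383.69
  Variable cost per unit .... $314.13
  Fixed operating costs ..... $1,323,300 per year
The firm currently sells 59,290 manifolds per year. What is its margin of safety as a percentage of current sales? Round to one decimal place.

Each unit contributes $383.69 − $314.13 = $69.56. Break-even units = $1,323,300 ÷ $69.56 = 19,023.86; break-even revenue = 19,023.86 × $383.69 = $7,299,266.49.
Current sales = 59,290 × $383.69 = $22,748,980.10.
Margin of safety = ($22,748,980.10 − $7,299,266.49) ÷ $22,748,980.10 = 67.9%.

67.9%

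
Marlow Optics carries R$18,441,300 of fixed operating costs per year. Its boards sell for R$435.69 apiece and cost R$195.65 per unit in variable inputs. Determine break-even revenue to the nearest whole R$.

R$33,472,296

Contribution margin per unit = R$435.69 − R$195.65 = R$240.04, a CM ratio of R$240.04 ÷ R$435.69 = 0.5509.
Break-even revenue = fixed costs × price ÷ CM = R$18,441,300 × R$435.69 ÷ R$240.04 = R$33,472,296.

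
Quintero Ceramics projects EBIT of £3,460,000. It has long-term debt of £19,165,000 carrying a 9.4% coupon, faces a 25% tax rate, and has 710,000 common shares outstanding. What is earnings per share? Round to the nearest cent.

Pre-tax income = £3,460,000 − £1,801,510.00 = £1,658,490.00.
After tax at 25%: net income = £1,658,490.00 × 0.75 = £1,243,867.50.
Per share: £1,243,867.50 / 710,000 shares = £1.75.

£1.75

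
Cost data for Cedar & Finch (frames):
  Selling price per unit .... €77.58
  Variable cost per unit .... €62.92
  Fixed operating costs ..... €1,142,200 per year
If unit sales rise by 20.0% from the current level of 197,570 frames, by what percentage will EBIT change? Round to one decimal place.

+33.0%

Total contribution margin = 197,570 × €14.66 = €2,896,376.20.
Subtracting fixed costs: EBIT = €2,896,376.20 − €1,142,200 = €1,754,176.20.
DOL = contribution ÷ EBIT = €2,896,376.20 ÷ €1,754,176.20 = 1.6511.
So EBIT moves 1.6511 × (+20.0%) = +33.0%.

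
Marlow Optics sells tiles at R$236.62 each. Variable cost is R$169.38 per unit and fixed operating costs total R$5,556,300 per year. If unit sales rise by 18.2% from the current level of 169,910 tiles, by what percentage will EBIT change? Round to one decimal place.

Total contribution margin = 169,910 × R$67.24 = R$11,424,748.40.
Operating income = contribution − fixed costs = R$11,424,748.40 − R$5,556,300 = R$5,868,448.40.
Degree of operating leverage = R$11,424,748.40 / R$5,868,448.40 = 1.9468.
%ΔEBIT = DOL × %ΔSales = 1.9468 × +18.2% = +35.4%.

+35.4%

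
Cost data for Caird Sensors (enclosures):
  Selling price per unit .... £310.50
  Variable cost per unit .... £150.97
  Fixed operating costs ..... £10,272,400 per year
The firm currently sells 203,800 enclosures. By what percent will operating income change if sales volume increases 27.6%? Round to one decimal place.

+40.3%

Total contribution margin = 203,800 × £159.53 = £32,512,214.00.
Operating income = contribution − fixed costs = £32,512,214.00 − £10,272,400 = £22,239,814.00.
So DOL = total CM / EBIT = £32,512,214.00 / £22,239,814.00 = 1.4619.
%ΔEBIT = DOL × %ΔSales = 1.4619 × +27.6% = +40.3%.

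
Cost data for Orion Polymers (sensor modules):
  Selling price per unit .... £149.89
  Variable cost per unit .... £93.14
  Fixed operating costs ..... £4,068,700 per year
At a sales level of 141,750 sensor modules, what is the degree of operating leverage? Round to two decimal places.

2.02

Contribution at this volume is 141,750 × £56.75 = £8,044,312.50.
Operating income = contribution − fixed costs = £8,044,312.50 − £4,068,700 = £3,975,612.50.
DOL = contribution ÷ EBIT = £8,044,312.50 ÷ £3,975,612.50 = 2.0234.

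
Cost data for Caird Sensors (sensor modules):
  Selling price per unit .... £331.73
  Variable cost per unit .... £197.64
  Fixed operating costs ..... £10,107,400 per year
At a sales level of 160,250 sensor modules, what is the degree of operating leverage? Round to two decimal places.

1.89

Contribution at this volume is 160,250 × £134.09 = £21,487,922.50.
EBIT = £21,487,922.50 − £10,107,400 = £11,380,522.50.
Degree of operating leverage = £21,487,922.50 / £11,380,522.50 = 1.8881.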